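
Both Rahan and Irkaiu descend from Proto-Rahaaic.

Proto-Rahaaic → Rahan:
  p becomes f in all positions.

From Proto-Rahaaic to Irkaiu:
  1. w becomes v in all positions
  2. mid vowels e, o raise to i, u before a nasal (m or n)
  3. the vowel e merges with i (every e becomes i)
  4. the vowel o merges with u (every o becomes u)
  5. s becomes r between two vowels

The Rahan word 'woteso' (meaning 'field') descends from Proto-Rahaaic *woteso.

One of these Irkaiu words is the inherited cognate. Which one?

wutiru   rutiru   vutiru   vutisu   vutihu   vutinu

Irkaiu: *woteso > voteso > votiso > vutisu > vutiru  (by unconditioned shift, vowel merger, vowel merger, rhotacism)
Only 'vutiru' matches the regular Irkaiu development of *woteso.

vutiru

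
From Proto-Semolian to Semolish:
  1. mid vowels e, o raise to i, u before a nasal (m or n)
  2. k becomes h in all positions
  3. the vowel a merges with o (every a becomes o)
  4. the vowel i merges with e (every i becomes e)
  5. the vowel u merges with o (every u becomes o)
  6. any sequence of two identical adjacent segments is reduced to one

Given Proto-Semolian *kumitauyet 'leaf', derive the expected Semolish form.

hometoyet

Semolish: start from *kumitauyet.
  rule 1: no change — kumitauyet
  rule 2 (unconditioned shift): kumitauyet → humitauyet
  rule 3 (vowel merger): humitauyet → humitouyet
  rule 4 (vowel merger): humitouyet → humetouyet
  rule 5 (vowel merger): humetouyet → hometooyet
  rule 6 (degemination): hometooyet → hometoyet
  ⇒ Semolish hometoyet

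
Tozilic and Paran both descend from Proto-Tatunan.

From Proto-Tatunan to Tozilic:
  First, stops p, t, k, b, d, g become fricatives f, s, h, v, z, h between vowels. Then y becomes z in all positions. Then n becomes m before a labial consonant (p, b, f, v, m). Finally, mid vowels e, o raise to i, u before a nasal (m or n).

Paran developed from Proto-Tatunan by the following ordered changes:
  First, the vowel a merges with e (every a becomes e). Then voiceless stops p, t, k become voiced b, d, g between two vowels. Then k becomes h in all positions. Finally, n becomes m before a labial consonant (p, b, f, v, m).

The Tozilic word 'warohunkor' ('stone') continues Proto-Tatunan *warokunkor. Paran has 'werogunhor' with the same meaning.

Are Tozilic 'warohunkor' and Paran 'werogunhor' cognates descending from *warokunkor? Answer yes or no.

Derive the expected Paran reflex of *warokunkor:
Paran: *warokunkor > werokunkor > werogunkor > werogunhor  (by vowel merger, intervocalic voicing, unconditioned shift)
Paran 'werogunhor' matches the regular reflex exactly, so the pair is cognate.

yes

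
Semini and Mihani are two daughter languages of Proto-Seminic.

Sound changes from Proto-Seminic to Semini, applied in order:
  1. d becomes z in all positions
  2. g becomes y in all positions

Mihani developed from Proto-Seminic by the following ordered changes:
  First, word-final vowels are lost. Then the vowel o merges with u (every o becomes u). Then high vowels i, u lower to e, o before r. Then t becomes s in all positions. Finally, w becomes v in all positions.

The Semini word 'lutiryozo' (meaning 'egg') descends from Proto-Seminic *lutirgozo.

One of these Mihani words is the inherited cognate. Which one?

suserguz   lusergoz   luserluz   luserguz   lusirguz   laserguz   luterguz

Mihani: start from *lutirgozo.
  rule 1 (apocope): lutirgozo → lutirgoz
  rule 2 (vowel merger): lutirgoz → lutirguz
  rule 3 (pre-rhotic lowering): lutirguz → luterguz
  rule 4 (unconditioned shift): luterguz → luserguz
  rule 5: no change — luserguz
  ⇒ Mihani luserguz
The other candidates each miss or misapply at least one Mihani change.

luserguz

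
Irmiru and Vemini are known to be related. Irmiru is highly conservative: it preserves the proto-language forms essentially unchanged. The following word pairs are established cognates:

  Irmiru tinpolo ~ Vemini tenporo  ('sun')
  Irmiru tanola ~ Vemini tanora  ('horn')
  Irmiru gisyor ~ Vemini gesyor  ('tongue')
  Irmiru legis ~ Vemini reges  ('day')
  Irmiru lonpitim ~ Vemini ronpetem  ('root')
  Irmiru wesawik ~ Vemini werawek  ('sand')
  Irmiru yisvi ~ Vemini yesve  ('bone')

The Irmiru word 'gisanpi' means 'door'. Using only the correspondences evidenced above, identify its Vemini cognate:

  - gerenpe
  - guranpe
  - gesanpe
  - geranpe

geranpe

gisyor ~ gesyor, legis ~ reges — Irmiru i corresponds to Vemini e after a consonant, before a consonant other than r, m, n, p, b, f, v.
wesawik ~ werawek — Irmiru s corresponds to Vemini r between vowels (before a back vowel).
yisvi ~ yesve — Irmiru i corresponds to Vemini e word-finally.
Applying these to Irmiru 'gisanpi':
  gisanpi → gesanpi   (i→e after a consonant, before a consonant other than r, m, n, p, b, f, v)
  gesanpi → geranpi   (s→r between vowels (before a back vowel))
  geranpi → geranpe   (i→e word-finally)
So the Vemini cognate is 'geranpe'.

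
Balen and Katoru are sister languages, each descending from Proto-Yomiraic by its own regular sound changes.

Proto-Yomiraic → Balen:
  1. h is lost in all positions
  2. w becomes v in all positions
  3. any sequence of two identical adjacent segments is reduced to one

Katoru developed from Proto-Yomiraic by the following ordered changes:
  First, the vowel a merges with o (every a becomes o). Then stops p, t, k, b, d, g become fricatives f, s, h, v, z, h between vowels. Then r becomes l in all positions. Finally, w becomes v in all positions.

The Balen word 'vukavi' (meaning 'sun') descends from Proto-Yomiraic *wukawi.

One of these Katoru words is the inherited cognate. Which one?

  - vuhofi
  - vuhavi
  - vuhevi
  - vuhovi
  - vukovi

vuhovi

Katoru: *wukawi
  wukawi → wukowi   [vowel merger]
  wukowi → wuhowi   [intervocalic lenition]
  wuhowi (rule 3 does not apply)
  wuhowi → vuhovi   [unconditioned shift]
  giving Katoru vuhovi.
Among the options, 'vuhovi' alone shows every Katoru change applied in order.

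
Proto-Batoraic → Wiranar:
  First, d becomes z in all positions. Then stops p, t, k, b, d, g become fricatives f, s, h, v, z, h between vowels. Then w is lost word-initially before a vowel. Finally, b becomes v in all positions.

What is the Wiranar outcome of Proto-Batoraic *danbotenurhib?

zanvosenurhiv

Wiranar: *danbotenurhib > zanbotenurhib > zanbosenurhib > zanvosenurhiv  (by unconditioned shift, intervocalic lenition, unconditioned shift)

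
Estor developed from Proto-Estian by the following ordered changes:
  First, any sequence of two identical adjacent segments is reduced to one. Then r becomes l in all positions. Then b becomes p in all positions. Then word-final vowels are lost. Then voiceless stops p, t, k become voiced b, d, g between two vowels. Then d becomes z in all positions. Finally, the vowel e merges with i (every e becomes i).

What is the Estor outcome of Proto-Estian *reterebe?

Estor: *reterebe
  reterebe (rule 1 does not apply)
  reterebe → letelebe   [unconditioned shift]
  letelebe → letelepe   [unconditioned shift]
  letelepe → letelep   [apocope]
  letelep → ledelep   [intervocalic voicing]
  ledelep → lezelep   [unconditioned shift]
  lezelep → lizilip   [vowel merger]
  giving Estor lizilip.

lizilip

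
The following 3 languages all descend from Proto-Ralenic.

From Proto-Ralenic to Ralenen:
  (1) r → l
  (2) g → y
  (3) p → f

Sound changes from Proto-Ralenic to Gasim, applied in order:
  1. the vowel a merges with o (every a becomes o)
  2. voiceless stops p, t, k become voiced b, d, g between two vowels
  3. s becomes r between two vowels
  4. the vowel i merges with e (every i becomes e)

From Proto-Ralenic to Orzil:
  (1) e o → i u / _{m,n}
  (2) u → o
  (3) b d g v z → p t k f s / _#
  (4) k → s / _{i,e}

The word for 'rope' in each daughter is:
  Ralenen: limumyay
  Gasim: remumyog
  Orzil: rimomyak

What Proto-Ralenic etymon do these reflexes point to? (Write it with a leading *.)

*rimumyag

Position 8: Ralenen has y, Gasim has g, Orzil has k. Taking the neighbouring segments as reconstructed: Ralenen y could go back to *g or *y; Gasim g can only go back to *g; Orzil k could go back to *k or *g — the one source consistent with every daughter is *g.
Position 1: Ralenen has l, Gasim has r, Orzil has r. Orzil preserves r here (none of its changes turn any other segment into r), so the proto-segment is *r.
Verify the candidate proto-form against each daughter:
Ralenen: *rimumyag
  rimumyag → limumyag   [unconditioned shift]
  limumyag → limumyay   [unconditioned shift]
  limumyay (rule 3 does not apply)
  giving Ralenen limumyay.
Gasim: *rimumyag
  rimumyag → rimumyog   [vowel merger]
  rimumyog (rule 2 does not apply)
  rimumyog (rule 3 does not apply)
  rimumyog → remumyog   [vowel merger]
  giving Gasim remumyog.
Orzil: *rimumyag
  rimumyag (rule 1 does not apply)
  rimumyag → rimomyag   [vowel merger]
  rimomyag → rimomyak   [final devoicing]
  rimomyak (rule 4 does not apply)
  giving Orzil rimomyak.
No other proto-form is consistent with every reflex, so the reconstruction is *rimumyag.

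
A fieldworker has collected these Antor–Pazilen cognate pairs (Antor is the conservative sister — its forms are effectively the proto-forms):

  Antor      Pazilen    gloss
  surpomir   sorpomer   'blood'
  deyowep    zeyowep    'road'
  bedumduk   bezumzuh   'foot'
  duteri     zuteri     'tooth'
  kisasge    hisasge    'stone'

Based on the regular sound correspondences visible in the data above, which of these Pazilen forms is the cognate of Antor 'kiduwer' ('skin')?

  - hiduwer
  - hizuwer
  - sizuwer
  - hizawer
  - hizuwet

kisasge ~ hisasge — Antor k corresponds to Pazilen h word-initially before a front vowel.
bedumduk ~ bezumzuh — Antor d corresponds to Pazilen z between vowels (before a back vowel).
Applying these to Antor 'kiduwer':
  kiduwer → hiduwer   (k→h word-initially before a front vowel)
  hiduwer → hizuwer   (d→z between vowels (before a back vowel))
So the Pazilen cognate is 'hizuwer'.

hizuwer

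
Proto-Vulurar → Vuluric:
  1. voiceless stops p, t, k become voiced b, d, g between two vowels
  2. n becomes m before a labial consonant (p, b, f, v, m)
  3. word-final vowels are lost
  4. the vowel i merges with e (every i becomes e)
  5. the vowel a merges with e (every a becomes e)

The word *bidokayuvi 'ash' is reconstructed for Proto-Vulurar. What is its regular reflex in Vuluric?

Vuluric: start from *bidokayuvi.
  rule 1 (intervocalic voicing): bidokayuvi → bidogayuvi
  rule 2: no change — bidogayuvi
  rule 3 (apocope): bidogayuvi → bidogayuv
  rule 4 (vowel merger): bidogayuv → bedogayuv
  rule 5 (vowel merger): bedogayuv → bedogeyuv
  ⇒ Vuluric bedogeyuv

bedogeyuv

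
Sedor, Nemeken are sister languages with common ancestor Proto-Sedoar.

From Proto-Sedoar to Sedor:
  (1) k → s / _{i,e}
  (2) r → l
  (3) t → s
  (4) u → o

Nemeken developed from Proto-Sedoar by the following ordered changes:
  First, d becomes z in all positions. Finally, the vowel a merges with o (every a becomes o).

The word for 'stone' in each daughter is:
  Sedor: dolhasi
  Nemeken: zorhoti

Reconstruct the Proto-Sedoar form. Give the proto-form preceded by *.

*dorhati

Position 5: Sedor has a, Nemeken has o. Sedor preserves a here (none of its changes turn any other segment into a), so the proto-segment is *a.
Position 1: Sedor has d, Nemeken has z. Sedor preserves d here (none of its changes turn any other segment into d), so the proto-segment is *d.
Position 6: Sedor has s, Nemeken has t. Nemeken preserves t here (none of its changes turn any other segment into t), so the proto-segment is *t.
Verify the candidate proto-form against each daughter:
Sedor: start from *dorhati.
  rule 1: no change — dorhati
  rule 2 (unconditioned shift): dorhati → dolhati
  rule 3 (unconditioned shift): dolhati → dolhasi
  rule 4: no change — dolhasi
  ⇒ Sedor dolhasi
Nemeken: start from *dorhati.
  rule 1 (unconditioned shift): dorhati → zorhati
  rule 2 (vowel merger): zorhati → zorhoti
  ⇒ Nemeken zorhoti
Only *dorhati yields all of Sedor dolhasi, Nemeken zorhoti.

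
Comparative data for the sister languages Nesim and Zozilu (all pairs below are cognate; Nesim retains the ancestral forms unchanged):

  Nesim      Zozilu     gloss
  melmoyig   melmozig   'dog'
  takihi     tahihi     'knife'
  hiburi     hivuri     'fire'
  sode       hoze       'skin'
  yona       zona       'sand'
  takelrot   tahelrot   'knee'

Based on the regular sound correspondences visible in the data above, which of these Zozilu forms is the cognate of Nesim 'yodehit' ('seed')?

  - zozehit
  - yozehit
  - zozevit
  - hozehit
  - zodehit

zozehit

yona ~ zona — Nesim y corresponds to Zozilu z word-initially before a back vowel.
sode ~ hoze — Nesim d corresponds to Zozilu z between vowels (before a front vowel).
Applying these to Nesim 'yodehit':
  yodehit → zodehit   (y→z word-initially before a back vowel)
  zodehit → zozehit   (d→z between vowels (before a front vowel))
So the Zozilu cognate is 'zozehit'.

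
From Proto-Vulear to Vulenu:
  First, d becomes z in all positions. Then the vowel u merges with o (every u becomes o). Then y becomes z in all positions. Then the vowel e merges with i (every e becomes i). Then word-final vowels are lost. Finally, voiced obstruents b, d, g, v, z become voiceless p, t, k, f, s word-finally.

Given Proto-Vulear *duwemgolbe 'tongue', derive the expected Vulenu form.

zowimgolp

Vulenu: *duwemgolbe
  duwemgolbe → zuwemgolbe   [unconditioned shift]
  zuwemgolbe → zowemgolbe   [vowel merger]
  zowemgolbe (rule 3 does not apply)
  zowemgolbe → zowimgolbi   [vowel merger]
  zowimgolbi → zowimgolb   [apocope]
  zowimgolb → zowimgolp   [final devoicing]
  giving Vulenu zowimgolp.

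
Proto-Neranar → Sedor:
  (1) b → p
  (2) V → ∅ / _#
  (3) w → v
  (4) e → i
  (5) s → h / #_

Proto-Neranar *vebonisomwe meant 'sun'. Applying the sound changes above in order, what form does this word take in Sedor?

viponisomv

Sedor: *vebonisomwe > veponisomwe > veponisomw > veponisomv > viponisomv  (by unconditioned shift, apocope, unconditioned shift, vowel merger)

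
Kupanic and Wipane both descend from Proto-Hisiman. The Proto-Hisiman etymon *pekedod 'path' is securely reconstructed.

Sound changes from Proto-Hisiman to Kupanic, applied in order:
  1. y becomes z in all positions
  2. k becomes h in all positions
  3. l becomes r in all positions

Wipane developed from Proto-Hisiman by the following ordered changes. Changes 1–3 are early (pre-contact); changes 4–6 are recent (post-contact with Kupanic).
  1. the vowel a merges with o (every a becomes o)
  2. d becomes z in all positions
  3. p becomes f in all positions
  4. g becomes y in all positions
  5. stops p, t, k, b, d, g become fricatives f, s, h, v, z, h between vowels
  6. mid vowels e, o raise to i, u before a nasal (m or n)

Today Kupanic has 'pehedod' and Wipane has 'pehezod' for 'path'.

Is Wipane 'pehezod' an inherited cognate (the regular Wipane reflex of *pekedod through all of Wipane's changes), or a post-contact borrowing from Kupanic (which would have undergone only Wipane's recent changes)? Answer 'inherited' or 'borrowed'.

borrowed

If inherited, *pekedod would pass through all of Wipane's changes:
Wipane: start from *pekedod.
  rule 1: no change — pekedod
  rule 2 (unconditioned shift): pekedod → pekezoz
  rule 3 (unconditioned shift): pekezoz → fekezoz
  rule 4: no change — fekezoz
  rule 5 (intervocalic lenition): fekezoz → fehezoz
  rule 6: no change — fehezoz
  ⇒ Wipane fehezoz
If borrowed from Kupanic 'pehedod' after the early changes, it would undergo only the recent ones:
  rule 4 (unconditioned shift): no change (pehedod)
  rule 5 (intervocalic lenition): pehedod → pehezod
  rule 6 (pre-nasal raising): no change (pehezod)
  ⇒ as a loan: pehezod
Wipane 'pehezod' matches the loan outcome 'pehezod', not the inherited 'fehezoz' — it skipped the early Wipane changes, so it was borrowed from Kupanic.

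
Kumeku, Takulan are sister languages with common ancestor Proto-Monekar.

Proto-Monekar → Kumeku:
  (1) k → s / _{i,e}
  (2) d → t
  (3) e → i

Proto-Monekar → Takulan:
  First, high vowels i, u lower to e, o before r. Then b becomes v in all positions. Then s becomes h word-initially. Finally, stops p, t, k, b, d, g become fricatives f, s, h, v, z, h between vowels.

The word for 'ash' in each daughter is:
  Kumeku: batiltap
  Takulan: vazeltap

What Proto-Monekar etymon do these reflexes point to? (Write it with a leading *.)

*badeltap

Position 4: Kumeku has i, Takulan has e. Taking the neighbouring segments as reconstructed: Kumeku i could go back to *e or *i; Takulan e can only go back to *e — the one source consistent with every daughter is *e.
Position 1: Kumeku has b, Takulan has v. Kumeku preserves b here (none of its changes turn any other segment into b), so the proto-segment is *b.
This points to *badeltap. Verify forward in each daughter:
Kumeku: *badeltap
  badeltap (rule 1 does not apply)
  badeltap → bateltap   [unconditioned shift]
  bateltap → batiltap   [vowel merger]
  giving Kumeku batiltap.
Takulan: start from *badeltap.
  rule 1: no change — badeltap
  rule 2 (unconditioned shift): badeltap → vadeltap
  rule 3: no change — vadeltap
  rule 4 (intervocalic lenition): vadeltap → vazeltap
  ⇒ Takulan vazeltap
Only *badeltap yields all of Kumeku batiltap, Takulan vazeltap.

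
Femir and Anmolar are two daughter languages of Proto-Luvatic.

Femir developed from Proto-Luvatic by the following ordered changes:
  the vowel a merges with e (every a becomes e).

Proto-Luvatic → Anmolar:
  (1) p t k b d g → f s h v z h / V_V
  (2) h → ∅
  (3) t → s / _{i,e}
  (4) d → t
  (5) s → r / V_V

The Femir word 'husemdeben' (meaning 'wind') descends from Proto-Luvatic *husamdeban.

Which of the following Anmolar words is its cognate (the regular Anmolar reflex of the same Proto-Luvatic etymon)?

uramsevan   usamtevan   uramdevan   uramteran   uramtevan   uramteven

Anmolar: start from *husamdeban.
  rule 1 (intervocalic lenition): husamdeban → husamdevan
  rule 2 (h-loss): husamdevan → usamdevan
  rule 3: no change — usamdevan
  rule 4 (unconditioned shift): usamdevan → usamtevan
  rule 5 (rhotacism): usamtevan → uramtevan
  ⇒ Anmolar uramtevan
The other candidates each miss or misapply at least one Anmolar change.

uramtevan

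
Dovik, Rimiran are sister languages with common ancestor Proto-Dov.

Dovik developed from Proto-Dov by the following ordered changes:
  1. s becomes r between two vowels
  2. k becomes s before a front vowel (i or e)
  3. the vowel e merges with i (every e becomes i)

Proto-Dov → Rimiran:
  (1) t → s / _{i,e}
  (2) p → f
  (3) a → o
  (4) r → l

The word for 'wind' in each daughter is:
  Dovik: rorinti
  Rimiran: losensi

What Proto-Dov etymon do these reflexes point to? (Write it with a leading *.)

*rosenti

Position 6: Dovik has t, Rimiran has s. Dovik preserves t here (none of its changes turn any other segment into t), so the proto-segment is *t.
Position 3: Dovik has r, Rimiran has s. Taking the neighbouring segments as reconstructed: Dovik r could go back to *s or *r; Rimiran s could go back to *t or *s — the one source consistent with every daughter is *s.
Position 4: Dovik has i, Rimiran has e. Rimiran preserves e here (none of its changes turn any other segment into e), so the proto-segment is *e.
Verify the candidate proto-form against each daughter:
Dovik: *rosenti > rorenti > rorinti  (by rhotacism, vowel merger)
Rimiran: *rosenti > rosensi > losensi  (by palatalisation, unconditioned shift)
*rosenti is the unique common source.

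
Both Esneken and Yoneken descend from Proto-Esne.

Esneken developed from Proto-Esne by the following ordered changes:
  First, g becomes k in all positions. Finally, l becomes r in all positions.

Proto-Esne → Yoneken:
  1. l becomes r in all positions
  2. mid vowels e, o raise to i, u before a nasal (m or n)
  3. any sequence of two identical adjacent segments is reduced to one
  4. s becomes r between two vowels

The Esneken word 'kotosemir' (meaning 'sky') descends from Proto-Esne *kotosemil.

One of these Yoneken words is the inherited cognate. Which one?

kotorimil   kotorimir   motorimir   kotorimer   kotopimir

Yoneken: *kotosemil
  kotosemil → kotosemir   [unconditioned shift]
  kotosemir → kotosimir   [pre-nasal raising]
  kotosimir (rule 3 does not apply)
  kotosimir → kotorimir   [rhotacism]
  giving Yoneken kotorimir.
Only 'kotorimir' matches the regular Yoneken development of *kotosemil.

kotorimir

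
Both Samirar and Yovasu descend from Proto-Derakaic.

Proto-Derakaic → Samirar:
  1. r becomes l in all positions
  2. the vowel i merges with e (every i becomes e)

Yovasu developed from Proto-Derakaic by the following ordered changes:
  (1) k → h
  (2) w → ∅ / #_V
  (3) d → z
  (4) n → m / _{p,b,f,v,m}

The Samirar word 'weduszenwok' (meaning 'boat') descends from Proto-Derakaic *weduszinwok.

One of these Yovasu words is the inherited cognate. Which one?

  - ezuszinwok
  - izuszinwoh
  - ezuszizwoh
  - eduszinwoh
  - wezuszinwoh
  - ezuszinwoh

ezuszinwoh

Yovasu: *weduszinwok > weduszinwoh > eduszinwoh > ezuszinwoh  (by unconditioned shift, glide loss, unconditioned shift)
Only 'ezuszinwoh' matches the regular Yovasu development of *weduszinwok.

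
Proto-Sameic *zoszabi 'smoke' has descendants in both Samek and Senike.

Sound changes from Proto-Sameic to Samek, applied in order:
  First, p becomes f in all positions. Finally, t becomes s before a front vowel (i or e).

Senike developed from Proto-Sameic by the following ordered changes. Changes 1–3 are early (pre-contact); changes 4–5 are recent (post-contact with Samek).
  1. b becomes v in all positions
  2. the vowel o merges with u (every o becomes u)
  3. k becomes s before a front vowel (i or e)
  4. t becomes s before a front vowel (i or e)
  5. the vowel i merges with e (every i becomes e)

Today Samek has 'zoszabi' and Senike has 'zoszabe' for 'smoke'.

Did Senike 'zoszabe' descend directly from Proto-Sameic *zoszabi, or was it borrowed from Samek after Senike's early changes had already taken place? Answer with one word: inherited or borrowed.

borrowed

If inherited, *zoszabi would pass through all of Senike's changes:
Senike: *zoszabi > zoszavi > zuszavi > zuszave  (by unconditioned shift, vowel merger, vowel merger)
If borrowed from Samek 'zoszabi' after the early changes, it would undergo only the recent ones:
  rule 4 (palatalisation): no change (zoszabi)
  rule 5 (vowel merger): zoszabi → zoszabe
  ⇒ as a loan: zoszabe
Senike 'zoszabe' matches the loan outcome 'zoszabe', not the inherited 'zuszave' — it skipped the early Senike changes, so it was borrowed from Samek.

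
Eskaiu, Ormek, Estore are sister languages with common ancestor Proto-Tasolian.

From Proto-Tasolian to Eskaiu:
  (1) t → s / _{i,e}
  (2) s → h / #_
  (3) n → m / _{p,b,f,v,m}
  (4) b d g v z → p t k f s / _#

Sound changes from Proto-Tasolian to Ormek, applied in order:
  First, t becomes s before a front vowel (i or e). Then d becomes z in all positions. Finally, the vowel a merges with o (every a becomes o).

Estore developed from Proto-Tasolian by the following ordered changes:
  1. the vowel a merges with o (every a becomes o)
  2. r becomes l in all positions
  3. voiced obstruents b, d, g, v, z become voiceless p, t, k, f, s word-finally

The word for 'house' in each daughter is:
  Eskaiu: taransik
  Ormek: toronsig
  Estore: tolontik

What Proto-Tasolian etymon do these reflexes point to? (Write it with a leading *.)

Position 4: Eskaiu has a, Ormek has o, Estore has o. Eskaiu preserves a here (none of its changes turn any other segment into a), so the proto-segment is *a.
Position 8: Eskaiu has k, Ormek has g, Estore has k. Ormek preserves g here (none of its changes turn any other segment into g), so the proto-segment is *g.
This points to *tarantig. Verify forward in each daughter:
Eskaiu: *tarantig > taransig > taransik  (by palatalisation, final devoicing)
Ormek: *tarantig > taransig > toronsig  (by palatalisation, vowel merger)
Estore: *tarantig
  tarantig → torontig   [vowel merger]
  torontig → tolontig   [unconditioned shift]
  tolontig → tolontik   [final devoicing]
  giving Estore tolontik.
No other proto-form is consistent with every reflex, so the reconstruction is *tarantig.

*tarantig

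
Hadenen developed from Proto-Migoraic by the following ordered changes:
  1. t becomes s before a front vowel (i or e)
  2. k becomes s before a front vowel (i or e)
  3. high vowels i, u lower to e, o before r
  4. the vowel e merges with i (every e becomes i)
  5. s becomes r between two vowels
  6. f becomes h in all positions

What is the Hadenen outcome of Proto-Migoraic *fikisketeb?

hirissirib

Hadenen: *fikisketeb > fikiskeseb > fisisseseb > fisissisib > firissirib > hirissirib  (by palatalisation, palatalisation, vowel merger, rhotacism, unconditioned shift)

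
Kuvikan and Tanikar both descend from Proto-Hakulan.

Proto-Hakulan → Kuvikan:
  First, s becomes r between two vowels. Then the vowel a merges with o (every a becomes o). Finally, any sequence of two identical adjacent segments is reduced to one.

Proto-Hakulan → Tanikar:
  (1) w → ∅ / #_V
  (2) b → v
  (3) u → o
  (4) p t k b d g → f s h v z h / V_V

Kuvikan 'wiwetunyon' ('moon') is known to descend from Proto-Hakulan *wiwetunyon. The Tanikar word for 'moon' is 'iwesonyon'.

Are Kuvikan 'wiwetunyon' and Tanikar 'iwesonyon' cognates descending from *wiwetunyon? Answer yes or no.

Derive the expected Tanikar reflex of *wiwetunyon:
Tanikar: start from *wiwetunyon.
  rule 1 (glide loss): wiwetunyon → iwetunyon
  rule 2: no change — iwetunyon
  rule 3 (vowel merger): iwetunyon → iwetonyon
  rule 4 (intervocalic lenition): iwetonyon → iwesonyon
  ⇒ Tanikar iwesonyon
Tanikar 'iwesonyon' matches the regular reflex exactly, so the pair is cognate.

yes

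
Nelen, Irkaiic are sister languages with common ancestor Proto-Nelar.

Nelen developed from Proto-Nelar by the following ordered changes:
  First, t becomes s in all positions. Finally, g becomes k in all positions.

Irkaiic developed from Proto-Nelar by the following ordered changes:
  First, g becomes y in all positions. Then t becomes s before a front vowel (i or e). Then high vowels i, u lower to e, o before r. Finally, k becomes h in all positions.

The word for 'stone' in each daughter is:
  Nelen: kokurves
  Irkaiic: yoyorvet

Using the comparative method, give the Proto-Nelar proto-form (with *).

Position 8: Nelen has s, Irkaiic has t. Irkaiic preserves t here (none of its changes turn any other segment into t), so the proto-segment is *t.
Position 4: Nelen has u, Irkaiic has o. Nelen preserves u here (none of its changes turn any other segment into u), so the proto-segment is *u.
Position 3: Nelen has k, Irkaiic has y. Taking the neighbouring segments as reconstructed: Nelen k could go back to *k or *g; Irkaiic y could go back to *g or *y — the one source consistent with every daughter is *g.
Continuing position by position gives *gogurvet; check it forward:
Nelen: start from *gogurvet.
  rule 1 (unconditioned shift): gogurvet → gogurves
  rule 2 (unconditioned shift): gogurves → kokurves
  ⇒ Nelen kokurves
Irkaiic: *gogurvet > yoyurvet > yoyorvet  (by unconditioned shift, pre-rhotic lowering)
No other proto-form is consistent with every reflex, so the reconstruction is *gogurvet.

*gogurvet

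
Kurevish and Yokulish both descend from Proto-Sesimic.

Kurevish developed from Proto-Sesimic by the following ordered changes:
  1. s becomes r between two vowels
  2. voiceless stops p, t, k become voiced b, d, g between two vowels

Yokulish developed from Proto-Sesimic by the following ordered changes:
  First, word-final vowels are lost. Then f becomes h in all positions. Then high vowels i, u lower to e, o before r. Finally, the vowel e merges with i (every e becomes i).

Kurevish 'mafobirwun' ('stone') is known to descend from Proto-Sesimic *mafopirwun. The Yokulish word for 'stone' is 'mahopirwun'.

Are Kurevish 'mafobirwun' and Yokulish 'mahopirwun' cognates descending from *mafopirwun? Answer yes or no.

yes

Derive the expected Yokulish reflex of *mafopirwun:
Yokulish: start from *mafopirwun.
  rule 1: no change — mafopirwun
  rule 2 (unconditioned shift): mafopirwun → mahopirwun
  rule 3 (pre-rhotic lowering): mahopirwun → mahoperwun
  rule 4 (vowel merger): mahoperwun → mahopirwun
  ⇒ Yokulish mahopirwun
Yokulish 'mahopirwun' matches the regular reflex exactly, so the pair is cognate.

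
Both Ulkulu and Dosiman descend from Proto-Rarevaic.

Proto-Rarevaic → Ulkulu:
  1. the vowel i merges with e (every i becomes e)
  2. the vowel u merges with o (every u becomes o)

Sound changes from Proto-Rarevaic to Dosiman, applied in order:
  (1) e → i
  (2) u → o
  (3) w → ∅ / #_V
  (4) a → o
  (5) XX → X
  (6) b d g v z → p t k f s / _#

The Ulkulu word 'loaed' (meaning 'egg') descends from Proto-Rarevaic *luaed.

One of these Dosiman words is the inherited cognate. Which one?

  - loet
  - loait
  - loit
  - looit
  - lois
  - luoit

Dosiman: *luaed > luaid > loaid > looid > loid > loit  (by vowel merger, vowel merger, vowel merger, degemination, final devoicing)
Among the options, 'loit' alone shows every Dosiman change applied in order.

loit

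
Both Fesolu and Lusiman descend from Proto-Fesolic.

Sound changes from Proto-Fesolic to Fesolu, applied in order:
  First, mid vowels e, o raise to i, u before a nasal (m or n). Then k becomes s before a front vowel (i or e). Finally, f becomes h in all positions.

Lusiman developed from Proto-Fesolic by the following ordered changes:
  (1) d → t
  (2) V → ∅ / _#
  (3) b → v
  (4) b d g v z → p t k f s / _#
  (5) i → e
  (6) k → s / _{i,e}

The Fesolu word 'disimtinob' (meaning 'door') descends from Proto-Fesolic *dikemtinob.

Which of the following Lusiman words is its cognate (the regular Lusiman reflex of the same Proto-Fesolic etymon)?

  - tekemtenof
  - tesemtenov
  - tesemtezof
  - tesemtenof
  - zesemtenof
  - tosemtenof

tesemtenof

Lusiman: *dikemtinob
  dikemtinob → tikemtinob   [unconditioned shift]
  tikemtinob (rule 2 does not apply)
  tikemtinob → tikemtinov   [unconditioned shift]
  tikemtinov → tikemtinof   [final devoicing]
  tikemtinof → tekemtenof   [vowel merger]
  tekemtenof → tesemtenof   [palatalisation]
  giving Lusiman tesemtenof.
Only 'tesemtenof' matches the regular Lusiman development of *dikemtinob.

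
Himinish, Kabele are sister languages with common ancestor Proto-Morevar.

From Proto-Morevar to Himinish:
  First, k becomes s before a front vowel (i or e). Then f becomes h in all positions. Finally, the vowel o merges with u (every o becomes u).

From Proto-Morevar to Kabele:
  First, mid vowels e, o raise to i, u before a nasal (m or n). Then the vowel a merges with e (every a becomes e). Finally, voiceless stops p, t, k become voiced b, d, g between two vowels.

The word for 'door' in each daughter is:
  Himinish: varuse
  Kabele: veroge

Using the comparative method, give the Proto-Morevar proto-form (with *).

*varoke

Position 4: Himinish has u, Kabele has o. Kabele preserves o here (none of its changes turn any other segment into o), so the proto-segment is *o.
Position 5: Himinish has s, Kabele has g. Taking the neighbouring segments as reconstructed: Himinish s could go back to *k or *s; Kabele g could go back to *k or *g — the one source consistent with every daughter is *k.
Verify the candidate proto-form against each daughter:
Himinish: *varoke
  varoke → varose   [palatalisation]
  varose (rule 2 does not apply)
  varose → varuse   [vowel merger]
  giving Himinish varuse.
Kabele: *varoke
  varoke (rule 1 does not apply)
  varoke → veroke   [vowel merger]
  veroke → veroge   [intervocalic voicing]
  giving Kabele veroge.
*varoke is the unique common source.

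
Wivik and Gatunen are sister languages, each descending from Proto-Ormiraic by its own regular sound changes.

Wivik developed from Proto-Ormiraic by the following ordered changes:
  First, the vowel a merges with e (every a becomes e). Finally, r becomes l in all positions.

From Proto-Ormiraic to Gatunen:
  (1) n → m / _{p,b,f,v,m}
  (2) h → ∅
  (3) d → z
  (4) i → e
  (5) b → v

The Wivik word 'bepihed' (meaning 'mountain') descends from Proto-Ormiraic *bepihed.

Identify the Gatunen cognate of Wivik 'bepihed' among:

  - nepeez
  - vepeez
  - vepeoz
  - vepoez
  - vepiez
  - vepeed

Gatunen: *bepihed > bepied > bepiez > bepeez > vepeez  (by h-loss, unconditioned shift, vowel merger, unconditioned shift)

vepeez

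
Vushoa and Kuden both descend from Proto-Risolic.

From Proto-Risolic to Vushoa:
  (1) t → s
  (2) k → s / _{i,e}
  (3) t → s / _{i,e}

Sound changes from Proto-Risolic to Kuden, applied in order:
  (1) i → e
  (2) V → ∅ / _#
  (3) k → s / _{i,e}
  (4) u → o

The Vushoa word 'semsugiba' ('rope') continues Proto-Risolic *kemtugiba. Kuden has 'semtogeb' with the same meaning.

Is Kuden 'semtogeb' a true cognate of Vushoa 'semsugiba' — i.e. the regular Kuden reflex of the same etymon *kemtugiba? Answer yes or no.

Derive the expected Kuden reflex of *kemtugiba:
Kuden: *kemtugiba > kemtugeba > kemtugeb > semtugeb > semtogeb  (by vowel merger, apocope, palatalisation, vowel merger)
Kuden 'semtogeb' matches the regular reflex exactly, so the pair is cognate.

yes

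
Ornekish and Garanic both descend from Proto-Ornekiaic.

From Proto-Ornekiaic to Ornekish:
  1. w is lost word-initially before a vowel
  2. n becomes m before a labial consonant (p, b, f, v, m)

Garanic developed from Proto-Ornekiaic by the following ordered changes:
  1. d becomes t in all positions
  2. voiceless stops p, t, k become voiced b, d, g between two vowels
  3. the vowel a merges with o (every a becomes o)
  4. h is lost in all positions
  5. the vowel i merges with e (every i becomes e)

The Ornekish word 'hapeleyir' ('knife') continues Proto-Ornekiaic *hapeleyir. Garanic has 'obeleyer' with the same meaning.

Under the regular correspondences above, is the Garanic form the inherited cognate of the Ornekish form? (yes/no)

Derive the expected Garanic reflex of *hapeleyir:
Garanic: *hapeleyir > habeleyir > hobeleyir > obeleyir > obeleyer  (by intervocalic voicing, vowel merger, h-loss, vowel merger)
Garanic 'obeleyer' matches the regular reflex exactly, so the pair is cognate.

yes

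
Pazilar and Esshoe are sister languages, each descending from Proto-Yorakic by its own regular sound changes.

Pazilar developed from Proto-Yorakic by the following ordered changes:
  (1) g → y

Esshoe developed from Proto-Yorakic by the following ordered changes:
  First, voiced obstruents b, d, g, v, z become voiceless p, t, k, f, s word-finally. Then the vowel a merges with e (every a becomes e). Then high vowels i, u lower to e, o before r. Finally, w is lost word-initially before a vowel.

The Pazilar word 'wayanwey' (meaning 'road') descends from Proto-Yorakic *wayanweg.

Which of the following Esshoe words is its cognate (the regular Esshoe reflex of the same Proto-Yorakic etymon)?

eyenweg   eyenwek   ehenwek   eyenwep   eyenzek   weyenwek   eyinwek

Esshoe: *wayanweg
  wayanweg → wayanwek   [final devoicing]
  wayanwek → weyenwek   [vowel merger]
  weyenwek (rule 3 does not apply)
  weyenwek → eyenwek   [glide loss]
  giving Esshoe eyenwek.

eyenwek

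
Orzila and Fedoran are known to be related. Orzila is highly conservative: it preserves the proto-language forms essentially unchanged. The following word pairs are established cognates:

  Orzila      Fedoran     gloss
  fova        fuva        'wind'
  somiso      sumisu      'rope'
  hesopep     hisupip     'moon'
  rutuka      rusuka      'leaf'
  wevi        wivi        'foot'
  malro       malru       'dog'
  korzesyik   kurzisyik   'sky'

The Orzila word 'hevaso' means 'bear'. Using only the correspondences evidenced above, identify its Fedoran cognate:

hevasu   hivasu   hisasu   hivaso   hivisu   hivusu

hivasu

wevi ~ wivi — Orzila e corresponds to Fedoran i after a consonant, before a labial obstruent.
somiso ~ sumisu, malro ~ malru — Orzila o corresponds to Fedoran u word-finally.
Applying these to Orzila 'hevaso':
  hevaso → hivaso   (e→i after a consonant, before a labial obstruent)
  hivaso → hivasu   (o→u word-finally)
So the Fedoran cognate is 'hivasu'.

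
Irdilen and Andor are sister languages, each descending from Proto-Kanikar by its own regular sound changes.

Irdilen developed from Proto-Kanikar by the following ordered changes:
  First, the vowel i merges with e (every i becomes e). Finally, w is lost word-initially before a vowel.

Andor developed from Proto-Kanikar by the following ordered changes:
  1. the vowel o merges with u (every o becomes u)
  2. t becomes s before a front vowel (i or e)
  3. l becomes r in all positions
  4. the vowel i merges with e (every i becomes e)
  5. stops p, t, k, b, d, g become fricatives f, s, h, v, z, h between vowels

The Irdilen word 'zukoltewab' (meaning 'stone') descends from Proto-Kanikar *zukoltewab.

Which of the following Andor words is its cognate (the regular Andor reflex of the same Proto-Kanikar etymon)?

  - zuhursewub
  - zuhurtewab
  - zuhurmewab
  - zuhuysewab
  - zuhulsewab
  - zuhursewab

Andor: *zukoltewab
  zukoltewab → zukultewab   [vowel merger]
  zukultewab → zukulsewab   [palatalisation]
  zukulsewab → zukursewab   [unconditioned shift]
  zukursewab (rule 4 does not apply)
  zukursewab → zuhursewab   [intervocalic lenition]
  giving Andor zuhursewab.
The other candidates each miss or misapply at least one Andor change.

zuhursewab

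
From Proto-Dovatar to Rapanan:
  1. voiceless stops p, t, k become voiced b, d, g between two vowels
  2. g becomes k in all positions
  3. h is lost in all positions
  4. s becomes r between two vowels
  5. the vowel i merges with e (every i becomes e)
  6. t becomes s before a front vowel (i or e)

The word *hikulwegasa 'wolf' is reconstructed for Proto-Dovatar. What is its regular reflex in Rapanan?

ekulwekara

Rapanan: *hikulwegasa > higulwegasa > hikulwekasa > ikulwekasa > ikulwekara > ekulwekara  (by intervocalic voicing, unconditioned shift, h-loss, rhotacism, vowel merger)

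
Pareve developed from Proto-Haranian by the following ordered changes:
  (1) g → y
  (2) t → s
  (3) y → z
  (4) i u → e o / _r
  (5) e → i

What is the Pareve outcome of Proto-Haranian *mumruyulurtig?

Pareve: *mumruyulurtig > mumruyulurtiy > mumruyulursiy > mumruzulursiz > mumruzulorsiz  (by unconditioned shift, unconditioned shift, unconditioned shift, pre-rhotic lowering)

mumruzulorsiz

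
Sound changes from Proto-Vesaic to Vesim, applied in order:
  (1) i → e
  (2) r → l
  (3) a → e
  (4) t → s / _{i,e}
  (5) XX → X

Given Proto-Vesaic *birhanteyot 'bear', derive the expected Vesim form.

belhenseyot

Vesim: start from *birhanteyot.
  rule 1 (vowel merger): birhanteyot → berhanteyot
  rule 2 (unconditioned shift): berhanteyot → belhanteyot
  rule 3 (vowel merger): belhanteyot → belhenteyot
  rule 4 (palatalisation): belhenteyot → belhenseyot
  rule 5: no change — belhenseyot
  ⇒ Vesim belhenseyot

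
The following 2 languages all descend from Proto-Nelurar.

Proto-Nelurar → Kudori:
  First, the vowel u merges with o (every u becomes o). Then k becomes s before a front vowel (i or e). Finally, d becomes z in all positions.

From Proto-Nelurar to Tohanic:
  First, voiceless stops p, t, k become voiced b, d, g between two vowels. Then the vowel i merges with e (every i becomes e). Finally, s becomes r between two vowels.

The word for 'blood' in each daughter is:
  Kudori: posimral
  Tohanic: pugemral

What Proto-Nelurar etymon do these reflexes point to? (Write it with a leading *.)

*pukimral

Position 4: Kudori has i, Tohanic has e. Kudori preserves i here (none of its changes turn any other segment into i), so the proto-segment is *i.
Position 3: Kudori has s, Tohanic has g. Taking the neighbouring segments as reconstructed: Kudori s could go back to *k or *s; Tohanic g could go back to *k or *g — the one source consistent with every daughter is *k.
Position 2: Kudori has o, Tohanic has u. Tohanic preserves u here (none of its changes turn any other segment into u), so the proto-segment is *u.
Continuing position by position gives *pukimral; check it forward:
Kudori: *pukimral
  pukimral → pokimral   [vowel merger]
  pokimral → posimral   [palatalisation]
  posimral (rule 3 does not apply)
  giving Kudori posimral.
Tohanic: *pukimral > pugimral > pugemral  (by intervocalic voicing, vowel merger)
*pukimral is the unique common source.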